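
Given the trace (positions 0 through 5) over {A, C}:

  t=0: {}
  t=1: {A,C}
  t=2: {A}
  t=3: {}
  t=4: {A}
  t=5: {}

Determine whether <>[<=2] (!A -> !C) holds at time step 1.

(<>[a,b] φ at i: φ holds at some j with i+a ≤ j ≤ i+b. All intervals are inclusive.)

Check (!A -> !C) at each j in [1,3]:
  j=1: true
  j=2: true
  j=3: true
Found at j=1 → formula holds.

Holds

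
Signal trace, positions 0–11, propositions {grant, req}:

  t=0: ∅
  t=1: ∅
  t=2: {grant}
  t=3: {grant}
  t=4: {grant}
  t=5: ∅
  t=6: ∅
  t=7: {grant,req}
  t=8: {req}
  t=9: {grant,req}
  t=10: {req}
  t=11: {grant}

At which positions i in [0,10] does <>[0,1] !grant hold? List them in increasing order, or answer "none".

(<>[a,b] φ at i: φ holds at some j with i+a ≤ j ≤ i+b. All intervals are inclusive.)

Evaluate at each i in [0,10]:
  i=0: ✓ (witness j=0)
  i=1: ✓ (witness j=1)
  i=2: ✗ (none in [2,3])
  i=3: ✗ (none in [3,4])
  i=4: ✓ (witness j=5)
  i=5: ✓ (witness j=5)
  i=6: ✓ (witness j=6)
  i=7: ✓ (witness j=8)
  i=8: ✓ (witness j=8)
  i=9: ✓ (witness j=10)
  i=10: ✓ (witness j=10)

0, 1, 4, 5, 6, 7, 8, 9, 10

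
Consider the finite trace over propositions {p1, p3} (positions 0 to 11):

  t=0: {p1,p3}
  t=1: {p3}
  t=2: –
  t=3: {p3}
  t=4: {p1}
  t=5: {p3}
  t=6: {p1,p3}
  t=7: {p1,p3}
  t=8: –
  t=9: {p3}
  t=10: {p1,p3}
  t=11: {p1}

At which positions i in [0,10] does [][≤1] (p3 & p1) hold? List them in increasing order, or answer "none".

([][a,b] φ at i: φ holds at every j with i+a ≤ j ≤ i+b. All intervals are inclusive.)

Evaluate at each i in [0,10]:
  i=0: ✗ (fails at j=1)
  i=1: ✗ (fails at j=1)
  i=2: ✗ (fails at j=2)
  i=3: ✗ (fails at j=3)
  i=4: ✗ (fails at j=4)
  i=5: ✗ (fails at j=5)
  i=6: ✓ (all of [6,7])
  i=7: ✗ (fails at j=8)
  i=8: ✗ (fails at j=8)
  i=9: ✗ (fails at j=9)
  i=10: ✗ (fails at j=11)

6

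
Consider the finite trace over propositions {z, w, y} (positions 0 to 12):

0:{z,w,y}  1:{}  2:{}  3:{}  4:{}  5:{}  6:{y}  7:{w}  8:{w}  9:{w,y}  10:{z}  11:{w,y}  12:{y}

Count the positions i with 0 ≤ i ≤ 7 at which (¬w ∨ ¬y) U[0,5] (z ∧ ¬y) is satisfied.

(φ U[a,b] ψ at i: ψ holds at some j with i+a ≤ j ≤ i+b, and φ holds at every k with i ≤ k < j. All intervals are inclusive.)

Evaluate at each i in [0,7]:
  i=0: ✗ (no rhs in [0,5])
  i=1: ✗ (no rhs in [1,6])
  i=2: ✗ (no rhs in [2,7])
  i=3: ✗ (no rhs in [3,8])
  i=4: ✗ (no rhs in [4,9])
  i=5: ✗ (lhs fails at k=9 before rhs at j=10)
  i=6: ✗ (lhs fails at k=9 before rhs at j=10)
  i=7: ✗ (lhs fails at k=9 before rhs at j=10)
Positions where it holds: {} → 0.

0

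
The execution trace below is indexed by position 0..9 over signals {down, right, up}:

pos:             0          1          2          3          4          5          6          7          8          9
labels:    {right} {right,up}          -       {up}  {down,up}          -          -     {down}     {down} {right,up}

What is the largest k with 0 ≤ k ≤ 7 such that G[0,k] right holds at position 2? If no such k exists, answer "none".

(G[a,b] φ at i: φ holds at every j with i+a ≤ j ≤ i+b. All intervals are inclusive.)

right must hold from j=2 onward; find where it first fails.
  j=2: fails → no k works.

none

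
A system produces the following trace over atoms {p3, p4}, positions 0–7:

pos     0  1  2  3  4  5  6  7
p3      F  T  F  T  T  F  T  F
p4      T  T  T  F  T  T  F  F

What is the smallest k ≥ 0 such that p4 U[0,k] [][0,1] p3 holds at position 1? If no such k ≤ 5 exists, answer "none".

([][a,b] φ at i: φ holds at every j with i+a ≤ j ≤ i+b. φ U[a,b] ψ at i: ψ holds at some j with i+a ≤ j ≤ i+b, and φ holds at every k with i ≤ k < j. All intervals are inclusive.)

2

Need earliest j ≥ 1 with [][0,1] p3, and p4 at every k in [1,j-1].
  j=1: rhs fails.
  j=2: rhs fails.
  j=3: rhs holds; lhs holds on [1,2]. k = 2.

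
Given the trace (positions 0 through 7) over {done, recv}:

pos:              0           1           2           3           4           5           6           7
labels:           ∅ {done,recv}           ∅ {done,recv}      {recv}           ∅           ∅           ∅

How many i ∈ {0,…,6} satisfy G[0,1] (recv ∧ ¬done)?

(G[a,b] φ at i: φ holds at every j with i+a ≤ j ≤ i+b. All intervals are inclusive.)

Evaluate at each i in [0,6]:
  i=0: ✗ (fails at j=0)
  i=1: ✗ (fails at j=1)
  i=2: ✗ (fails at j=2)
  i=3: ✗ (fails at j=3)
  i=4: ✗ (fails at j=5)
  i=5: ✗ (fails at j=5)
  i=6: ✗ (fails at j=6)
Positions where it holds: {} → 0.

0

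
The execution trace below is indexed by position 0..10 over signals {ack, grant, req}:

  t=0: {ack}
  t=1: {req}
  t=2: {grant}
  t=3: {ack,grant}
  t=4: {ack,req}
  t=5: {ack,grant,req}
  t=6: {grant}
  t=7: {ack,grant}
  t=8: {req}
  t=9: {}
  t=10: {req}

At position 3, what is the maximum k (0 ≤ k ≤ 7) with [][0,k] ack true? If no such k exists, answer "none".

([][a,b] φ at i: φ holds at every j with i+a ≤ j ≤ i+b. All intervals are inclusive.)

2

ack must hold from j=3 onward; find where it first fails.
  j=3: holds
  j=4: holds
  j=5: holds
  j=6: fails
Holds on [3,5], so largest k = 2.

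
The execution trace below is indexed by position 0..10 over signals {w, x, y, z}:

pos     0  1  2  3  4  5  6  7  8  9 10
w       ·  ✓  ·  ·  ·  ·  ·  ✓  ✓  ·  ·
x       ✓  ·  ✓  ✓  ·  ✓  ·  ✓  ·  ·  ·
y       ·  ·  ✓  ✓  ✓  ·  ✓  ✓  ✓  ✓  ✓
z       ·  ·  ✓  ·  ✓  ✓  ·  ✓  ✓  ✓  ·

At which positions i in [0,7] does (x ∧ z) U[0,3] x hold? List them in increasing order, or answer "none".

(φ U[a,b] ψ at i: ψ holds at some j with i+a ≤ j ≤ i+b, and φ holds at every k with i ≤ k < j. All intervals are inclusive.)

Evaluate at each i in [0,7]:
  i=0: ✓ (rhs at j=0)
  i=1: ✗ (lhs fails at k=1 before rhs at j=2)
  i=2: ✓ (rhs at j=2)
  i=3: ✓ (rhs at j=3)
  i=4: ✗ (lhs fails at k=4 before rhs at j=5)
  i=5: ✓ (rhs at j=5)
  i=6: ✗ (lhs fails at k=6 before rhs at j=7)
  i=7: ✓ (rhs at j=7)

0, 2, 3, 5, 7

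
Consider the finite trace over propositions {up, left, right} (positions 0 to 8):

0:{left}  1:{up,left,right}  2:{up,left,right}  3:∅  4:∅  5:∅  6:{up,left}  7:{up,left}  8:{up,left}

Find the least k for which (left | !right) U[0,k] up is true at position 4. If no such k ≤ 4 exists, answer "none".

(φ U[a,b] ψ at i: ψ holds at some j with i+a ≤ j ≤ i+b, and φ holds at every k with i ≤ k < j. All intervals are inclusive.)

2

Need earliest j ≥ 4 with up, and (left | !right) at every k in [4,j-1].
  j=4: rhs fails.
  j=5: rhs fails.
  j=6: rhs holds; lhs holds on [4,5]. k = 2.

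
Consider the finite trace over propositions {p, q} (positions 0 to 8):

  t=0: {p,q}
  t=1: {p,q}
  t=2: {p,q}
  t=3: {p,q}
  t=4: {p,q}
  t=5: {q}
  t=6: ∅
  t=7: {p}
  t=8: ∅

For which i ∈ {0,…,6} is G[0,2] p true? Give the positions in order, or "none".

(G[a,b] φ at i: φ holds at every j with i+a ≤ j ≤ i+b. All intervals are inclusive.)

0, 1, 2

Evaluate at each i in [0,6]:
  i=0: ✓ (all of [0,2])
  i=1: ✓ (all of [1,3])
  i=2: ✓ (all of [2,4])
  i=3: ✗ (fails at j=5)
  i=4: ✗ (fails at j=5)
  i=5: ✗ (fails at j=5)
  i=6: ✗ (fails at j=6)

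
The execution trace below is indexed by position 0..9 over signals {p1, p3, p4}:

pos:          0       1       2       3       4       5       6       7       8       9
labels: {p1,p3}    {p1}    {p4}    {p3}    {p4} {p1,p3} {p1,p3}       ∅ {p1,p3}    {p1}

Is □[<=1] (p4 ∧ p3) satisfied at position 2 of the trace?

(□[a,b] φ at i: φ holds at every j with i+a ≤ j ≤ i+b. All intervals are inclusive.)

No

Check (p4 ∧ p3) at every j in [2,3]:
  j=2: false
  j=3: false
Fails at j=2 → formula fails.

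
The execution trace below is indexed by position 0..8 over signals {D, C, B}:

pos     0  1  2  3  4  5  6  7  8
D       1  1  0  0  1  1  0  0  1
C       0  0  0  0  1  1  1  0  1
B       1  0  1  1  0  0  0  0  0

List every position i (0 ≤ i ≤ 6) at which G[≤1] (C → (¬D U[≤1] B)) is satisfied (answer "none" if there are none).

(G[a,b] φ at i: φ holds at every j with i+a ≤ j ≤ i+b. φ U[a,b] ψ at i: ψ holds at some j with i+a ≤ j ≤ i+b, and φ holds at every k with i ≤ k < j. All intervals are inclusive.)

Evaluate at each i in [0,6]:
  i=0: ✓ (all of [0,1])
  i=1: ✓ (all of [1,2])
  i=2: ✓ (all of [2,3])
  i=3: ✗ (fails at j=4)
  i=4: ✗ (fails at j=4)
  i=5: ✗ (fails at j=5)
  i=6: ✗ (fails at j=6)

0, 1, 2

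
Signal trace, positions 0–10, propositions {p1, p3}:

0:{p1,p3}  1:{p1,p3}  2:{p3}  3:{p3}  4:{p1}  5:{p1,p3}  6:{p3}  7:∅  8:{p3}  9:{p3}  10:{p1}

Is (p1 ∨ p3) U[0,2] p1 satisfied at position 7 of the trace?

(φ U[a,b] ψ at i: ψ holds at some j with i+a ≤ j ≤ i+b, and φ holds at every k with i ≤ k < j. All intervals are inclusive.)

Need some j in [7,9] with p1, and (p1 ∨ p3) at every k in [7,j-1].
  j=7: p1 false.
  j=8: p1 false.
  j=9: p1 false.
No j in the window works → until fails.

False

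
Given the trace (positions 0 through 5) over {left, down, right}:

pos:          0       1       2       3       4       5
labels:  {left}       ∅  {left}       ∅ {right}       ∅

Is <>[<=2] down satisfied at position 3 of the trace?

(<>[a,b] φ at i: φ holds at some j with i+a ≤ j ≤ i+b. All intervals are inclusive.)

Does not hold

Check down at each j in [3,5]:
  j=3: false
  j=4: false
  j=5: false
No position in the window satisfies it → formula fails.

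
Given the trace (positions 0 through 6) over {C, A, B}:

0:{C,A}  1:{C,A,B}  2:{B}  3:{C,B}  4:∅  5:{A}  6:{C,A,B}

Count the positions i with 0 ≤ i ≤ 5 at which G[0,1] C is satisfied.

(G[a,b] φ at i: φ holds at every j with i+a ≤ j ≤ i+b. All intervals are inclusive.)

Evaluate at each i in [0,5]:
  i=0: ✓ (all of [0,1])
  i=1: ✗ (fails at j=2)
  i=2: ✗ (fails at j=2)
  i=3: ✗ (fails at j=4)
  i=4: ✗ (fails at j=4)
  i=5: ✗ (fails at j=5)
Positions where it holds: {0} → 1.

1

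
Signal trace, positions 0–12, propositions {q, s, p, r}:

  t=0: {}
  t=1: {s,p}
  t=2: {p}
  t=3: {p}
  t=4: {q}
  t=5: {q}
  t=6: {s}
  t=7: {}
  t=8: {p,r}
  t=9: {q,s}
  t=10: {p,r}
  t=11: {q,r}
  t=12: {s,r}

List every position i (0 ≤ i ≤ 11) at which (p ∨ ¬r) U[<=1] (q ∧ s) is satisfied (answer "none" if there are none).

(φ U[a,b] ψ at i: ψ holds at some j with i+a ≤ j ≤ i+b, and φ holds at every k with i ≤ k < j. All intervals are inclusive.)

8, 9

Evaluate at each i in [0,11]:
  i=0: ✗ (no rhs in [0,1])
  i=1: ✗ (no rhs in [1,2])
  i=2: ✗ (no rhs in [2,3])
  i=3: ✗ (no rhs in [3,4])
  i=4: ✗ (no rhs in [4,5])
  i=5: ✗ (no rhs in [5,6])
  i=6: ✗ (no rhs in [6,7])
  i=7: ✗ (no rhs in [7,8])
  i=8: ✓ (rhs at j=9; lhs holds on [8,8])
  i=9: ✓ (rhs at j=9)
  i=10: ✗ (no rhs in [10,11])
  i=11: ✗ (no rhs in [11,12])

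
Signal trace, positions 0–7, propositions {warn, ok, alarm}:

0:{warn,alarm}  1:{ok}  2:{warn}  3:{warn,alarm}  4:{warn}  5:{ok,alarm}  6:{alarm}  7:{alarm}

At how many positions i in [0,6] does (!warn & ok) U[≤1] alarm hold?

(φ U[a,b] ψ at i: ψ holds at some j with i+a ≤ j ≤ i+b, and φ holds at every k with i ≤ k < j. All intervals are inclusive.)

Evaluate at each i in [0,6]:
  i=0: ✓ (rhs at j=0)
  i=1: ✗ (no rhs in [1,2])
  i=2: ✗ (lhs fails at k=2 before rhs at j=3)
  i=3: ✓ (rhs at j=3)
  i=4: ✗ (lhs fails at k=4 before rhs at j=5)
  i=5: ✓ (rhs at j=5)
  i=6: ✓ (rhs at j=6)
Positions where it holds: {0, 3, 5, 6} → 4.

4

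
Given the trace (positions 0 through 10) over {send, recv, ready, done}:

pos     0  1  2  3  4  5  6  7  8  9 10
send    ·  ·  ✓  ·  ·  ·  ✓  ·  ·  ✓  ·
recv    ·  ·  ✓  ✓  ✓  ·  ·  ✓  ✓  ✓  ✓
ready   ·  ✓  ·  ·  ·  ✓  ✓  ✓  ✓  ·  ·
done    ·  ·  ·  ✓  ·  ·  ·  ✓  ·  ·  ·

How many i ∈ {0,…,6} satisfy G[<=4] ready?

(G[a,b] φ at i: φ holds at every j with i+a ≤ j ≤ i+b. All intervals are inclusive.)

0

Evaluate at each i in [0,6]:
  i=0: ✗ (fails at j=0)
  i=1: ✗ (fails at j=2)
  i=2: ✗ (fails at j=2)
  i=3: ✗ (fails at j=3)
  i=4: ✗ (fails at j=4)
  i=5: ✗ (fails at j=9)
  i=6: ✗ (fails at j=9)
Positions where it holds: {} → 0.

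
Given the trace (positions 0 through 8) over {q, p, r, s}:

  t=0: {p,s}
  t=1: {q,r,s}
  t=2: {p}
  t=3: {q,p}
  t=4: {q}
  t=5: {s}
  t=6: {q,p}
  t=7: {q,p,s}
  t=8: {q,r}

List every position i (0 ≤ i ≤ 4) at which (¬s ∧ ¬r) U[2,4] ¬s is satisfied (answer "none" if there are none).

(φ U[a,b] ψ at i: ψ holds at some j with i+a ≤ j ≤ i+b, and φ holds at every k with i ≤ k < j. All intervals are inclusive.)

Evaluate at each i in [0,4]:
  i=0: ✗ (lhs fails at k=0 before rhs at j=2)
  i=1: ✗ (lhs fails at k=1 before rhs at j=3)
  i=2: ✓ (rhs at j=4; lhs holds on [2,3])
  i=3: ✗ (lhs fails at k=5 before rhs at j=6)
  i=4: ✗ (lhs fails at k=5 before rhs at j=6)

2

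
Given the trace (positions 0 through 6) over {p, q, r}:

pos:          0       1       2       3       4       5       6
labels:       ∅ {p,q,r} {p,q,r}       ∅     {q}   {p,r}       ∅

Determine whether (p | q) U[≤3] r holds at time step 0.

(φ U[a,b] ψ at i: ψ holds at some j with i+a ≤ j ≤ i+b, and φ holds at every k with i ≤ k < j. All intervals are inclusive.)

Does not hold

Need some j in [0,3] with r, and (p | q) at every k in [0,j-1].
  j=0: r false.
  j=1: r holds, but (p | q) fails at k=0 → not this j.
  j=2: r holds, but (p | q) fails at k=0 → not this j.
  j=3: r false.
No j in the window works → until fails.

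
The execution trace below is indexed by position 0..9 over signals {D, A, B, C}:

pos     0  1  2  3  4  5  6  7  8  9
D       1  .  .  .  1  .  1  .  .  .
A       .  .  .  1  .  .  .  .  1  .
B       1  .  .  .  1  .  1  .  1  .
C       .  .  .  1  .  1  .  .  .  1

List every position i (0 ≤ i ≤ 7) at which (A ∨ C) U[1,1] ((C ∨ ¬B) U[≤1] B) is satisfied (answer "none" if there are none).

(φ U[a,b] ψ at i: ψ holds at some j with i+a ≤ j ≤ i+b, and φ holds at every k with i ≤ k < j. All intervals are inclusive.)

3, 5

Evaluate at each i in [0,7]:
  i=0: ✗ (no rhs in [1,1])
  i=1: ✗ (no rhs in [2,2])
  i=2: ✗ (lhs fails at k=2 before rhs at j=3)
  i=3: ✓ (rhs at j=4; lhs holds on [3,3])
  i=4: ✗ (lhs fails at k=4 before rhs at j=5)
  i=5: ✓ (rhs at j=6; lhs holds on [5,5])
  i=6: ✗ (lhs fails at k=6 before rhs at j=7)
  i=7: ✗ (lhs fails at k=7 before rhs at j=8)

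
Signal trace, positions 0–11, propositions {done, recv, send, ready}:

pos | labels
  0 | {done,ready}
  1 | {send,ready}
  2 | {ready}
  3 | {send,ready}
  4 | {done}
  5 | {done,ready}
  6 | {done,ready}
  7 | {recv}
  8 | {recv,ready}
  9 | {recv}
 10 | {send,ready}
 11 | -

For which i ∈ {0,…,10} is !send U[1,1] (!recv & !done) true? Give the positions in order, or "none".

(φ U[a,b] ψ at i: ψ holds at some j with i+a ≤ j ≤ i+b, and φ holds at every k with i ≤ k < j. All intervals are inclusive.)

0, 2, 9

Evaluate at each i in [0,10]:
  i=0: ✓ (rhs at j=1; lhs holds on [0,0])
  i=1: ✗ (lhs fails at k=1 before rhs at j=2)
  i=2: ✓ (rhs at j=3; lhs holds on [2,2])
  i=3: ✗ (no rhs in [4,4])
  i=4: ✗ (no rhs in [5,5])
  i=5: ✗ (no rhs in [6,6])
  i=6: ✗ (no rhs in [7,7])
  i=7: ✗ (no rhs in [8,8])
  i=8: ✗ (no rhs in [9,9])
  i=9: ✓ (rhs at j=10; lhs holds on [9,9])
  i=10: ✗ (lhs fails at k=10 before rhs at j=11)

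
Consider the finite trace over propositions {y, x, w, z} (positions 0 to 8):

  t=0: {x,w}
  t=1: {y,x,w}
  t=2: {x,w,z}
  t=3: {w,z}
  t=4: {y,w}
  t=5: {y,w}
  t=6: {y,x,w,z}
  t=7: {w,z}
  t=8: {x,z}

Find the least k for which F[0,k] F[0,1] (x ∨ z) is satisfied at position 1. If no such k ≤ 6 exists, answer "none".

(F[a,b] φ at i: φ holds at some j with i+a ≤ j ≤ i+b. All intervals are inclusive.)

0

Scan j = 1,2,… for F[0,1] (x ∨ z):
  j=1: holds
First hit at j=1, so smallest k = 1-1 = 0.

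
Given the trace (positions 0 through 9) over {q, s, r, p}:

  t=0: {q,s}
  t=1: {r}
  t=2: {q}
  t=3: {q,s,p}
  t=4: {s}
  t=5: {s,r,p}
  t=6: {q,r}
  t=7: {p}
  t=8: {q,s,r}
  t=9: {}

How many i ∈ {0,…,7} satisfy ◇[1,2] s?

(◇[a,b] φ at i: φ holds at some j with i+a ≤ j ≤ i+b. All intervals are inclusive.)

Evaluate at each i in [0,7]:
  i=0: ✗ (none in [1,2])
  i=1: ✓ (witness j=3)
  i=2: ✓ (witness j=3)
  i=3: ✓ (witness j=4)
  i=4: ✓ (witness j=5)
  i=5: ✗ (none in [6,7])
  i=6: ✓ (witness j=8)
  i=7: ✓ (witness j=8)
Positions where it holds: {1, 2, 3, 4, 6, 7} → 6.

6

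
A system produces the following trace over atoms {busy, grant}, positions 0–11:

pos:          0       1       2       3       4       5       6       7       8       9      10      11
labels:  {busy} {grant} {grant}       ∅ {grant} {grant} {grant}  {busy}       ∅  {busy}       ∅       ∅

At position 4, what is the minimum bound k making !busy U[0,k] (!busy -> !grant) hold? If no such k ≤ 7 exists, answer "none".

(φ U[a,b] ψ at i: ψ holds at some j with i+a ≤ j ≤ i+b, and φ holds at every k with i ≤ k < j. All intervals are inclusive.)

3

Need earliest j ≥ 4 with (!busy -> !grant), and !busy at every k in [4,j-1].
  j=4: rhs fails.
  j=5: rhs fails.
  j=6: rhs fails.
  j=7: rhs holds; lhs holds on [4,6]. k = 3.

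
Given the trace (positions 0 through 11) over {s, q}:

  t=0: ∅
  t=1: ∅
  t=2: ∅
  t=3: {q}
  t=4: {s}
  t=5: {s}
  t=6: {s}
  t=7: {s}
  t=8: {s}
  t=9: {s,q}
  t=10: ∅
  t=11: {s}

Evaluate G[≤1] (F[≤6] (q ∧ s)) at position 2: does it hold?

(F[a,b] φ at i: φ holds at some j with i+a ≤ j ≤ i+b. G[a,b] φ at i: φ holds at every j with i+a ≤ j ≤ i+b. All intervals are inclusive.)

Check F[≤6] (q ∧ s) at every j in [2,3]:
  j=2: fails (none in [2,8])
  j=3: holds (witness at 9)
Fails at j=2 → formula fails.

No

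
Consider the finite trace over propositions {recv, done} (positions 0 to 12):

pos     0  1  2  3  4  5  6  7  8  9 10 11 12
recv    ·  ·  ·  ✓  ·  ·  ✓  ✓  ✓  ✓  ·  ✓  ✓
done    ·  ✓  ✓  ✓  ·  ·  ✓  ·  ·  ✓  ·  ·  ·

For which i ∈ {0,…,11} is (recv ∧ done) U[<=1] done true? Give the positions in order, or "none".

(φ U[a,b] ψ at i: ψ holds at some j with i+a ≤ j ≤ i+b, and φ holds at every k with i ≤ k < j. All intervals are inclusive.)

Evaluate at each i in [0,11]:
  i=0: ✗ (lhs fails at k=0 before rhs at j=1)
  i=1: ✓ (rhs at j=1)
  i=2: ✓ (rhs at j=2)
  i=3: ✓ (rhs at j=3)
  i=4: ✗ (no rhs in [4,5])
  i=5: ✗ (lhs fails at k=5 before rhs at j=6)
  i=6: ✓ (rhs at j=6)
  i=7: ✗ (no rhs in [7,8])
  i=8: ✗ (lhs fails at k=8 before rhs at j=9)
  i=9: ✓ (rhs at j=9)
  i=10: ✗ (no rhs in [10,11])
  i=11: ✗ (no rhs in [11,12])

1, 2, 3, 6, 9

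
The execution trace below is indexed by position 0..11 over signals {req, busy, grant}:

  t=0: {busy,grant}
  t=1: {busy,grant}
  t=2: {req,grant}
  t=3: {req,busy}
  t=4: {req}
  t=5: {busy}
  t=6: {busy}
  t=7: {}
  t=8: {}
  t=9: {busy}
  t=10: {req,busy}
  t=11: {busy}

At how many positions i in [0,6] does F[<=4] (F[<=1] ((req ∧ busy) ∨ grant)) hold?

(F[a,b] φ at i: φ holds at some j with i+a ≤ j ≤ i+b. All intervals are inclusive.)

Evaluate at each i in [0,6]:
  i=0: ✓ (witness j=0)
  i=1: ✓ (witness j=1)
  i=2: ✓ (witness j=2)
  i=3: ✓ (witness j=3)
  i=4: ✗ (none in [4,8])
  i=5: ✓ (witness j=9)
  i=6: ✓ (witness j=9)
Positions where it holds: {0, 1, 2, 3, 5, 6} → 6.

6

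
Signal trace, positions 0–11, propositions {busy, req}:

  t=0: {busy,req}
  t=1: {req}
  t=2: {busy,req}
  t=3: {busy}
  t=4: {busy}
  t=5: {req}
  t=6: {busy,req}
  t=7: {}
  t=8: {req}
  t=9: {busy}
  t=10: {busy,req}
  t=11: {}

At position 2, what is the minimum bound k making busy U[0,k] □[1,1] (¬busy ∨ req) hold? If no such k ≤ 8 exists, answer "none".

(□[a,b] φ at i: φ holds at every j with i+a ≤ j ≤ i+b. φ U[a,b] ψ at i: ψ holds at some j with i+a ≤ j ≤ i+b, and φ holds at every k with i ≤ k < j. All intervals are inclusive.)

Need earliest j ≥ 2 with □[1,1] (¬busy ∨ req), and busy at every k in [2,j-1].
  j=2: rhs fails.
  j=3: rhs fails.
  j=4: rhs holds; lhs holds on [2,3]. k = 2.

2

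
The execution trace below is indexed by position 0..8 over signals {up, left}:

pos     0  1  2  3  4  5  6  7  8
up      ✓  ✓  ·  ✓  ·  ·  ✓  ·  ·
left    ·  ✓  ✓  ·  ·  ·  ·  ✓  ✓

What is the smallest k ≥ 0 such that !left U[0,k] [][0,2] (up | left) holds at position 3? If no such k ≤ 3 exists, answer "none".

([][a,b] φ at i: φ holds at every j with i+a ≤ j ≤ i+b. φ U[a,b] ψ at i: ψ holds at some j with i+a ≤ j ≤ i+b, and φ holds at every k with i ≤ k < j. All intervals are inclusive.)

3

Need earliest j ≥ 3 with [][0,2] (up | left), and !left at every k in [3,j-1].
  j=3: rhs fails.
  j=4: rhs fails.
  j=5: rhs fails.
  j=6: rhs holds; lhs holds on [3,5]. k = 3.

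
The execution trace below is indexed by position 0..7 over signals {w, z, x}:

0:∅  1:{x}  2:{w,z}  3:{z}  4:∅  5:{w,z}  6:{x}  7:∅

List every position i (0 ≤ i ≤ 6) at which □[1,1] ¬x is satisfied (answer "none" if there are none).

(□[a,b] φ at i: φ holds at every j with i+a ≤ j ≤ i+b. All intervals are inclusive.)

1, 2, 3, 4, 6

Evaluate at each i in [0,6]:
  i=0: ✗ (fails at j=1)
  i=1: ✓ (all of [2,2])
  i=2: ✓ (all of [3,3])
  i=3: ✓ (all of [4,4])
  i=4: ✓ (all of [5,5])
  i=5: ✗ (fails at j=6)
  i=6: ✓ (all of [7,7])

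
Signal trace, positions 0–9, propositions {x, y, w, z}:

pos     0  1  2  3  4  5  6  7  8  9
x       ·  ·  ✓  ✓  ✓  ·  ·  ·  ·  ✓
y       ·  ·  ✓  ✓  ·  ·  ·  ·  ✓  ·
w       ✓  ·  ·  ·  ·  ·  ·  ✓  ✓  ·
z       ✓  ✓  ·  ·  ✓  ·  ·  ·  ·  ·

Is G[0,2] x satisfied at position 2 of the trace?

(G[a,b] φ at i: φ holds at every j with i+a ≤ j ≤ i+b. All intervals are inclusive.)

True

Check x at every j in [2,4]:
  j=2: true
  j=3: true
  j=4: true
All positions satisfy it → formula holds.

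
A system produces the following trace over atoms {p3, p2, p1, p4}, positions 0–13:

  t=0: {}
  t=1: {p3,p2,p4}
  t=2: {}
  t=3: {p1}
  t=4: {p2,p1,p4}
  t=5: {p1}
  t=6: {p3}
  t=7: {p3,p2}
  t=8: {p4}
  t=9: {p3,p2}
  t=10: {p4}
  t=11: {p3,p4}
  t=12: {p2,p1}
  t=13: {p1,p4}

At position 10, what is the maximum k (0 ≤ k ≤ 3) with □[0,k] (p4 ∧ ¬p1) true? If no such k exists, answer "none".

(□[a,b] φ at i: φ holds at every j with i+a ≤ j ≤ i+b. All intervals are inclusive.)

1

(p4 ∧ ¬p1) must hold from j=10 onward; find where it first fails.
  j=10: holds
  j=11: holds
  j=12: fails
Holds on [10,11], so largest k = 1.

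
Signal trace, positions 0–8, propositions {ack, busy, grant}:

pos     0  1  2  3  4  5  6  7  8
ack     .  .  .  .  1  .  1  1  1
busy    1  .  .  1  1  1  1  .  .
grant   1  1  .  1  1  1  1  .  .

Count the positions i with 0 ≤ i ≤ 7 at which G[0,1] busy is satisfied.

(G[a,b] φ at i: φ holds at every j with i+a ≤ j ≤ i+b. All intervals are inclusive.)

Evaluate at each i in [0,7]:
  i=0: ✗ (fails at j=1)
  i=1: ✗ (fails at j=1)
  i=2: ✗ (fails at j=2)
  i=3: ✓ (all of [3,4])
  i=4: ✓ (all of [4,5])
  i=5: ✓ (all of [5,6])
  i=6: ✗ (fails at j=7)
  i=7: ✗ (fails at j=7)
Positions where it holds: {3, 4, 5} → 3.

3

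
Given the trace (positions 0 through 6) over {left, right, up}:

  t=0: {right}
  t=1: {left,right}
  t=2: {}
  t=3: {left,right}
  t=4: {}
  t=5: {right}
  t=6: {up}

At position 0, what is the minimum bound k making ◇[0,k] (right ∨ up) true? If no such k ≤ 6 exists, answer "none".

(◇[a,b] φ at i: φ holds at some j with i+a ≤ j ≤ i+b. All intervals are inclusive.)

0

Scan j = 0,1,… for (right ∨ up):
  j=0: holds
First hit at j=0, so smallest k = 0-0 = 0.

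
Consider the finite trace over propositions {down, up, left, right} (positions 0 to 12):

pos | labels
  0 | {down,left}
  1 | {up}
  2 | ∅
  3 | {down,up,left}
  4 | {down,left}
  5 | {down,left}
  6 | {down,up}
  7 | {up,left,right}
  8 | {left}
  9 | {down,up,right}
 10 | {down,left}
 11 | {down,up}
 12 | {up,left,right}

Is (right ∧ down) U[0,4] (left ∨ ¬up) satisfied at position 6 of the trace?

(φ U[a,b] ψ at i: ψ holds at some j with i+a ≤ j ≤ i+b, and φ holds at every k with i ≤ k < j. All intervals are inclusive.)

Need some j in [6,10] with (left ∨ ¬up), and (right ∧ down) at every k in [6,j-1].
  j=6: (left ∨ ¬up) false.
  j=7: (left ∨ ¬up) holds, but (right ∧ down) fails at k=6 → not this j.
  j=8: (left ∨ ¬up) holds, but (right ∧ down) fails at k=6 → not this j.
  j=9: (left ∨ ¬up) false.
  j=10: (left ∨ ¬up) holds, but (right ∧ down) fails at k=6 → not this j.
No j in the window works → until fails.

Does not hold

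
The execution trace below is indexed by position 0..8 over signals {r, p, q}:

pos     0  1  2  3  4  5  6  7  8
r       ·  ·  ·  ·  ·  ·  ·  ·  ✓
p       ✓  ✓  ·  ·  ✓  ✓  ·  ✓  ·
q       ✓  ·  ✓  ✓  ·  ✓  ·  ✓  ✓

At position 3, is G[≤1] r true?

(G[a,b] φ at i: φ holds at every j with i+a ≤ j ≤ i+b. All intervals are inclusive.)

Check r at every j in [3,4]:
  j=3: false
  j=4: false
Fails at j=3 → formula fails.

Does not hold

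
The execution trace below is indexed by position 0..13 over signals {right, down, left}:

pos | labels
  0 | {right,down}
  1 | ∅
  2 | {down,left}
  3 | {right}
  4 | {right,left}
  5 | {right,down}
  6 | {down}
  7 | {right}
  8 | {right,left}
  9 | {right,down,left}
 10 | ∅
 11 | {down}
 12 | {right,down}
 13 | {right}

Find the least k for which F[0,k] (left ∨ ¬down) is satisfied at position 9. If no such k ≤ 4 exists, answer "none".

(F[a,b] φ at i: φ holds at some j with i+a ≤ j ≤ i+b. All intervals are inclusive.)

0

Scan j = 9,10,… for (left ∨ ¬down):
  j=9: holds
First hit at j=9, so smallest k = 9-9 = 0.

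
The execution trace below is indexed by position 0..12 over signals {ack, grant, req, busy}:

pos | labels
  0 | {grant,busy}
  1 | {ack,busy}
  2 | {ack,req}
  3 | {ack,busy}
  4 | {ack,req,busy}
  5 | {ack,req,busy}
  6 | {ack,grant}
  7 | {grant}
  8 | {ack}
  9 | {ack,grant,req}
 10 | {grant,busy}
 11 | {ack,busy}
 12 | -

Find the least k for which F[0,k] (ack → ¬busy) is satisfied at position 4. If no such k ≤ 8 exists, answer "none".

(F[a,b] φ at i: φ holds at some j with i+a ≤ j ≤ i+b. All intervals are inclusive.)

2

Scan j = 4,5,… for (ack → ¬busy):
  j=4: fails
  j=5: fails
  j=6: holds
First hit at j=6, so smallest k = 6-4 = 2.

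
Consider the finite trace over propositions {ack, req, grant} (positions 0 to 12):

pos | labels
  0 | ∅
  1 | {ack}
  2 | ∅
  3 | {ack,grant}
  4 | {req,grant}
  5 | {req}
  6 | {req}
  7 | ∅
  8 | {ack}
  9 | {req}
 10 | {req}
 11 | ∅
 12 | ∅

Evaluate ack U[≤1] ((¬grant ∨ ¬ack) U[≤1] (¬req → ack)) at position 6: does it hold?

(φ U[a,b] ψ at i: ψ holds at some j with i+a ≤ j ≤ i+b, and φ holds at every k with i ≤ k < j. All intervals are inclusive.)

Need some j in [6,7] with ((¬grant ∨ ¬ack) U[≤1] (¬req → ack)), and ack at every k in [6,j-1].
  j=6: ((¬grant ∨ ¬ack) U[≤1] (¬req → ack)) holds; no prefix to check → satisfied.

Yes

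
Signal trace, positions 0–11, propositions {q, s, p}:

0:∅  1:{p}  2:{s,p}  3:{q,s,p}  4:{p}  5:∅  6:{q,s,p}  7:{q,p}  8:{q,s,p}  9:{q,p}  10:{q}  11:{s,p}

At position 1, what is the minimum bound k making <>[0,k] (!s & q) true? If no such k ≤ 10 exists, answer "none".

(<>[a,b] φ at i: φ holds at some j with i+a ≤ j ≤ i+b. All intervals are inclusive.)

Scan j = 1,2,… for (!s & q):
  j=1: fails
  j=2: fails
  j=3: fails
  j=4: fails
  j=5: fails
  j=6: fails
  j=7: holds
First hit at j=7, so smallest k = 7-1 = 6.

6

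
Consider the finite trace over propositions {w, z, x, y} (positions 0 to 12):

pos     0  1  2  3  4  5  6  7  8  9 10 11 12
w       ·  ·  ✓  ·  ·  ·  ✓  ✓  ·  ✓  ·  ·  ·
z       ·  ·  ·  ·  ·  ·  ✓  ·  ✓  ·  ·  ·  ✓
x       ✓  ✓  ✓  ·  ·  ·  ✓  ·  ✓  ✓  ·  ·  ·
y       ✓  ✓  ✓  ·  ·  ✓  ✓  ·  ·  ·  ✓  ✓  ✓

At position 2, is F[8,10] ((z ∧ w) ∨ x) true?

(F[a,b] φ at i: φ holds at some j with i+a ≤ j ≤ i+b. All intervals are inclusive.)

False

Check ((z ∧ w) ∨ x) at each j in [10,12]:
  j=10: false
  j=11: false
  j=12: false
No position in the window satisfies it → formula fails.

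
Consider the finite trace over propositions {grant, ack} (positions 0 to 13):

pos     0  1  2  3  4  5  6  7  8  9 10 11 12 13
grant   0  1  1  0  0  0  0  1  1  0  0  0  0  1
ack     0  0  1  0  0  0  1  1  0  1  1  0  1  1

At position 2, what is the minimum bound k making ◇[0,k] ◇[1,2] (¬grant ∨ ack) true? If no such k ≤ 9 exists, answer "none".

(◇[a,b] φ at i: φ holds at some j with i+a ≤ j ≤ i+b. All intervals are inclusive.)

Scan j = 2,3,… for ◇[1,2] (¬grant ∨ ack):
  j=2: holds
First hit at j=2, so smallest k = 2-2 = 0.

0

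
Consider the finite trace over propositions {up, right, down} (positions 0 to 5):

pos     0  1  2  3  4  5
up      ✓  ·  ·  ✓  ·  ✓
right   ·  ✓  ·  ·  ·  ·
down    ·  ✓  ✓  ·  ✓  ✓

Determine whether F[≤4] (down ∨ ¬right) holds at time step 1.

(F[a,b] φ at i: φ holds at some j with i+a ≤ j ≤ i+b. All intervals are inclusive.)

Check (down ∨ ¬right) at each j in [1,5]:
  j=1: true
  j=2: true
  j=3: true
  j=4: true
  j=5: true
Found at j=1 → formula holds.

Yes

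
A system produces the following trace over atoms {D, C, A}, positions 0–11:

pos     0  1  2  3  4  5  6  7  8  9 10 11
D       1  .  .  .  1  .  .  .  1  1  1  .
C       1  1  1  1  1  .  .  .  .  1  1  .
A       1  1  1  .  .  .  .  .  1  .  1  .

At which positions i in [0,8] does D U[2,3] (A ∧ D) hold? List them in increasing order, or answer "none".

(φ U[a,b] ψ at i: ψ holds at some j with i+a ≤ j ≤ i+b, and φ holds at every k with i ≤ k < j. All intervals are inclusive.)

8

Evaluate at each i in [0,8]:
  i=0: ✗ (no rhs in [2,3])
  i=1: ✗ (no rhs in [3,4])
  i=2: ✗ (no rhs in [4,5])
  i=3: ✗ (no rhs in [5,6])
  i=4: ✗ (no rhs in [6,7])
  i=5: ✗ (lhs fails at k=5 before rhs at j=8)
  i=6: ✗ (lhs fails at k=6 before rhs at j=8)
  i=7: ✗ (lhs fails at k=7 before rhs at j=10)
  i=8: ✓ (rhs at j=10; lhs holds on [8,9])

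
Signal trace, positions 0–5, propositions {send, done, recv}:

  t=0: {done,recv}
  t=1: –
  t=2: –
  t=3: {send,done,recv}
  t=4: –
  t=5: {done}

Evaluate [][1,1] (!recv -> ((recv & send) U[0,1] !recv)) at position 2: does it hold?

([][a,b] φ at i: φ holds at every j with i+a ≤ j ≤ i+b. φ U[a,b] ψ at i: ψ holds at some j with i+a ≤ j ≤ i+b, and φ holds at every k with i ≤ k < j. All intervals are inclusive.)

Yes

Check (!recv -> ((recv & send) U[0,1] !recv)) at every j in [3,3]:
  j=3: antecedent false → ✓
All positions satisfy it → formula holds.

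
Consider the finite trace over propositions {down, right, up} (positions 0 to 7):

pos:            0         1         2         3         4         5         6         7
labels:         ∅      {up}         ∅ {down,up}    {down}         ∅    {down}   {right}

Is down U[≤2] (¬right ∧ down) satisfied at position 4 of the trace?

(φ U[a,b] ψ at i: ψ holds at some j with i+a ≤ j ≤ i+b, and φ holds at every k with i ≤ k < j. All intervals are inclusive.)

Holds

Need some j in [4,6] with (¬right ∧ down), and down at every k in [4,j-1].
  j=4: (¬right ∧ down) holds; no prefix to check → satisfied.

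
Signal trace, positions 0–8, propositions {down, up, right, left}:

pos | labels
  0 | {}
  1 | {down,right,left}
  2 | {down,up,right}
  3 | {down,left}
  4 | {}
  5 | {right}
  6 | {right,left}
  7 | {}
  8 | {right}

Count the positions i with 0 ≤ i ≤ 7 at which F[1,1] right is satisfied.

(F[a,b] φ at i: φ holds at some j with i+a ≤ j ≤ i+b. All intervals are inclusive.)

Evaluate at each i in [0,7]:
  i=0: ✓ (witness j=1)
  i=1: ✓ (witness j=2)
  i=2: ✗ (none in [3,3])
  i=3: ✗ (none in [4,4])
  i=4: ✓ (witness j=5)
  i=5: ✓ (witness j=6)
  i=6: ✗ (none in [7,7])
  i=7: ✓ (witness j=8)
Positions where it holds: {0, 1, 4, 5, 7} → 5.

5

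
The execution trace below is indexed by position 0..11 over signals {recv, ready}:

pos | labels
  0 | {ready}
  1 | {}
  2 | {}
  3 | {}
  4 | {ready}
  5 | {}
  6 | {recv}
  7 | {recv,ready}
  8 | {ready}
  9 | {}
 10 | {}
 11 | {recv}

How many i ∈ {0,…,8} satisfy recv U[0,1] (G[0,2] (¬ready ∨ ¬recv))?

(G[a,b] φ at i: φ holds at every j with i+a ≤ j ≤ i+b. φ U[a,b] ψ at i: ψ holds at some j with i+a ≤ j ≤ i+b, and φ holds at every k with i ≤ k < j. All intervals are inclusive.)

7

Evaluate at each i in [0,8]:
  i=0: ✓ (rhs at j=0)
  i=1: ✓ (rhs at j=1)
  i=2: ✓ (rhs at j=2)
  i=3: ✓ (rhs at j=3)
  i=4: ✓ (rhs at j=4)
  i=5: ✗ (no rhs in [5,6])
  i=6: ✗ (no rhs in [6,7])
  i=7: ✓ (rhs at j=8; lhs holds on [7,7])
  i=8: ✓ (rhs at j=8)
Positions where it holds: {0, 1, 2, 3, 4, 7, 8} → 7.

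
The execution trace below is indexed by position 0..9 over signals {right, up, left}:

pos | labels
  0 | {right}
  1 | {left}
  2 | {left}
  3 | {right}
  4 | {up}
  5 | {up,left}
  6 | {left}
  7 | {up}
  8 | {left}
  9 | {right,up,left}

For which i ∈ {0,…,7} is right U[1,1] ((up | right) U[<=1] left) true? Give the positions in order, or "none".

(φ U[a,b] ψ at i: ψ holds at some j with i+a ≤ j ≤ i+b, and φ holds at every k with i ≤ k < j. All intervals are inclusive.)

0, 3

Evaluate at each i in [0,7]:
  i=0: ✓ (rhs at j=1; lhs holds on [0,0])
  i=1: ✗ (lhs fails at k=1 before rhs at j=2)
  i=2: ✗ (no rhs in [3,3])
  i=3: ✓ (rhs at j=4; lhs holds on [3,3])
  i=4: ✗ (lhs fails at k=4 before rhs at j=5)
  i=5: ✗ (lhs fails at k=5 before rhs at j=6)
  i=6: ✗ (lhs fails at k=6 before rhs at j=7)
  i=7: ✗ (lhs fails at k=7 before rhs at j=8)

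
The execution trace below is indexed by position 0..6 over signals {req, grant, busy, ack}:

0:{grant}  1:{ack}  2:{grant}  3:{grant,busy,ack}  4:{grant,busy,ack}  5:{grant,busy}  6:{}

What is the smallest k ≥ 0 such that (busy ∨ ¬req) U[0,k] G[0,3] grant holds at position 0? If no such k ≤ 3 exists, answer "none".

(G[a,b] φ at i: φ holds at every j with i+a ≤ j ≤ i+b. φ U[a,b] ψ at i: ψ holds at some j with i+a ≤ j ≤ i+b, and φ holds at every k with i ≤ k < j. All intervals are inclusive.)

Need earliest j ≥ 0 with G[0,3] grant, and (busy ∨ ¬req) at every k in [0,j-1].
  j=0: rhs fails.
  j=1: rhs fails.
  j=2: rhs holds; lhs holds on [0,1]. k = 2.

2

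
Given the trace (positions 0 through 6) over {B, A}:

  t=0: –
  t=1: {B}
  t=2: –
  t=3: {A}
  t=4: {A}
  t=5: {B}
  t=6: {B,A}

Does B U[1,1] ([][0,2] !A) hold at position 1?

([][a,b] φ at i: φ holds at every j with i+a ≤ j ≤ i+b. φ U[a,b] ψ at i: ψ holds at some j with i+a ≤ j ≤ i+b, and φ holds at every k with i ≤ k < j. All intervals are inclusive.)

Need some j in [2,2] with [][0,2] !A, and B at every k in [1,j-1].
  j=2: [][0,2] !A — fails at 3.
No j in the window works → until fails.

Does not hold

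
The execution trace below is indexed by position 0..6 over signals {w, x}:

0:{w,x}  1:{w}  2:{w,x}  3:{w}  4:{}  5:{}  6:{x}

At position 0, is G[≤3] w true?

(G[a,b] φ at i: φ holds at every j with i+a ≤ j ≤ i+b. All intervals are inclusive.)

Check w at every j in [0,3]:
  j=0: true
  j=1: true
  j=2: true
  j=3: true
All positions satisfy it → formula holds.

Holds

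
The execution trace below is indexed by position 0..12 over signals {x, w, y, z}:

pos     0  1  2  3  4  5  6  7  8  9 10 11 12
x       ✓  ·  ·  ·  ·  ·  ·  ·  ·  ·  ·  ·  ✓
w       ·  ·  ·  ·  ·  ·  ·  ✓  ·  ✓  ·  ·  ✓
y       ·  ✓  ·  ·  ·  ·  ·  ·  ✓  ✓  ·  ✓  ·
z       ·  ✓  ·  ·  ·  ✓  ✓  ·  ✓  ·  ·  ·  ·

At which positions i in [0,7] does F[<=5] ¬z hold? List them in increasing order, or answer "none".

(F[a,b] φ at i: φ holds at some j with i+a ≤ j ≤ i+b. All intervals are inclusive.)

0, 1, 2, 3, 4, 5, 6, 7

Evaluate at each i in [0,7]:
  i=0: ✓ (witness j=0)
  i=1: ✓ (witness j=2)
  i=2: ✓ (witness j=2)
  i=3: ✓ (witness j=3)
  i=4: ✓ (witness j=4)
  i=5: ✓ (witness j=7)
  i=6: ✓ (witness j=7)
  i=7: ✓ (witness j=7)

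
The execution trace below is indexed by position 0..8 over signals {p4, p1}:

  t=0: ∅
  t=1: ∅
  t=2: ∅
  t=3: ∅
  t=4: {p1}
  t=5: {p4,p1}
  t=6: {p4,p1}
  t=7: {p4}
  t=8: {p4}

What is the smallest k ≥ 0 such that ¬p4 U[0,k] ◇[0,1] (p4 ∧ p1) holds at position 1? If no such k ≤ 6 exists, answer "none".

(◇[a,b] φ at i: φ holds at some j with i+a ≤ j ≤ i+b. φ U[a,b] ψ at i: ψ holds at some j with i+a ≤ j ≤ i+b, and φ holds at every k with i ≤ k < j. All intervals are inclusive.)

Need earliest j ≥ 1 with ◇[0,1] (p4 ∧ p1), and ¬p4 at every k in [1,j-1].
  j=1: rhs fails.
  j=2: rhs fails.
  j=3: rhs fails.
  j=4: rhs holds; lhs holds on [1,3]. k = 3.

3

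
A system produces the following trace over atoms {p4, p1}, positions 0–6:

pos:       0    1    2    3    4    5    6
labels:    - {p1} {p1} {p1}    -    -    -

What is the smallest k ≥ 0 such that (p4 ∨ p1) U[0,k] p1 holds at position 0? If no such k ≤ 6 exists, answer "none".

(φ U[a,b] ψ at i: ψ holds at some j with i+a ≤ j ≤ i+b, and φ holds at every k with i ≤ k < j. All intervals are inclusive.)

none

Need earliest j ≥ 0 with p1, and (p4 ∨ p1) at every k in [0,j-1].
  j=0: rhs fails.
  j=1: rhs holds but lhs fails at k=0.
  j=2: rhs holds but lhs fails at k=0.
  j=3: rhs holds but lhs fails at k=0.
  j=4: rhs fails.
  j=5: rhs fails.
  j=6: rhs fails.
No witness within the range → none.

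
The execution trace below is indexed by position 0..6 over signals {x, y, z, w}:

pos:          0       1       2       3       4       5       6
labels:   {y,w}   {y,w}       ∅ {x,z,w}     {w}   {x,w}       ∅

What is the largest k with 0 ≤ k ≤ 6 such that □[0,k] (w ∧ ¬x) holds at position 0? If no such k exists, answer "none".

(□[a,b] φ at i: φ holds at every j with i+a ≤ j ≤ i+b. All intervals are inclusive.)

1

(w ∧ ¬x) must hold from j=0 onward; find where it first fails.
  j=0: holds
  j=1: holds
  j=2: fails
Holds on [0,1], so largest k = 1.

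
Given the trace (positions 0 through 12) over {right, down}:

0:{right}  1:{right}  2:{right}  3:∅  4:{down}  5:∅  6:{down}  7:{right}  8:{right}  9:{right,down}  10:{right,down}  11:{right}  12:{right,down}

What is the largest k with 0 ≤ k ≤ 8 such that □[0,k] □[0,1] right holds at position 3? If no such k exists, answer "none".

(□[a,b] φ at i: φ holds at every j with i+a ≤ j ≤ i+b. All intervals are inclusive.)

none

□[0,1] right must hold from j=3 onward; find where it first fails.
  j=3: fails → no k works.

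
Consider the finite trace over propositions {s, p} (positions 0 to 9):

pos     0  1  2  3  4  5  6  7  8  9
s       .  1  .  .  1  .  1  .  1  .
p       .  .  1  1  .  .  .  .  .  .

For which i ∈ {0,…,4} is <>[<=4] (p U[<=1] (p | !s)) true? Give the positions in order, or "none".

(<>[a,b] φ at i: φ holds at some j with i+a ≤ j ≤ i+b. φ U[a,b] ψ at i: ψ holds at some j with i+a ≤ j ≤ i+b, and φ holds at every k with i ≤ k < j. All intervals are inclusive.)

0, 1, 2, 3, 4

Evaluate at each i in [0,4]:
  i=0: ✓ (witness j=0)
  i=1: ✓ (witness j=2)
  i=2: ✓ (witness j=2)
  i=3: ✓ (witness j=3)
  i=4: ✓ (witness j=5)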